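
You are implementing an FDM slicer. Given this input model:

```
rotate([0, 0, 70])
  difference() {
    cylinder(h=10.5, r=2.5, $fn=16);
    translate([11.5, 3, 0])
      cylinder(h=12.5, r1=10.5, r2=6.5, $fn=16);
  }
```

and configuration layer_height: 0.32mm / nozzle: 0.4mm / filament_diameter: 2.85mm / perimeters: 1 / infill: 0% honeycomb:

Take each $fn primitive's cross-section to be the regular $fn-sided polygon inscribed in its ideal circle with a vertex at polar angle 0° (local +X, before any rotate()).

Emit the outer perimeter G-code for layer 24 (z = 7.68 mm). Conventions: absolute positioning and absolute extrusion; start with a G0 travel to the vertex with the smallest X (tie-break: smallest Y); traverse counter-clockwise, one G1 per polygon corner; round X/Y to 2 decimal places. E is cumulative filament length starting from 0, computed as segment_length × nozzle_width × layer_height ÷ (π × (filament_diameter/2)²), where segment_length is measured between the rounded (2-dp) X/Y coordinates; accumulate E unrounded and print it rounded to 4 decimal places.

G0 X-2.50 Y-0.11 Z7.68
G1 X-2.27 Y-1.06 E0.0196
G1 X-1.69 Y-1.84 E0.0391
G1 X-0.86 Y-2.35 E0.0587
G1 X0.11 Y-2.50 E0.0784
G1 X1.06 Y-2.27 E0.0980
G1 X1.84 Y-1.69 E0.1175
G1 X2.35 Y-0.86 E0.1370
G1 X2.50 Y0.11 E0.1567
G1 X2.27 Y1.06 E0.1763
G1 X1.69 Y1.84 E0.1958
G1 X0.86 Y2.35 E0.2154
G1 X-0.11 Y2.50 E0.2351
G1 X-1.06 Y2.27 E0.2547
G1 X-1.84 Y1.69 E0.2742
G1 X-2.35 Y0.86 E0.2937
G1 X-2.50 Y-0.11 E0.3134

At z = 7.68 mm: the cylinder: section is a regular 16-gon, circumradius r=2.5; the cone at (11.5, 3) (r1=10.5→r2=6.5) has section circumradius 8.042 here — a regular 16-gon; After the difference (first − rest): starting from the r=2.5 cylinder, the cone at (11.5, 3) misses the remaining region (no effect) — 1 connected region; (rotated 70° about Z; rotation is an isometry so areas/perimeters/island counts are preserved). The outline is a single polygon with 16 vertices. Extrusion per mm of travel: 0.4 × 0.32 / (π × 1.425²) = 0.020065. Accumulating E over each segment gives final E = 0.3134.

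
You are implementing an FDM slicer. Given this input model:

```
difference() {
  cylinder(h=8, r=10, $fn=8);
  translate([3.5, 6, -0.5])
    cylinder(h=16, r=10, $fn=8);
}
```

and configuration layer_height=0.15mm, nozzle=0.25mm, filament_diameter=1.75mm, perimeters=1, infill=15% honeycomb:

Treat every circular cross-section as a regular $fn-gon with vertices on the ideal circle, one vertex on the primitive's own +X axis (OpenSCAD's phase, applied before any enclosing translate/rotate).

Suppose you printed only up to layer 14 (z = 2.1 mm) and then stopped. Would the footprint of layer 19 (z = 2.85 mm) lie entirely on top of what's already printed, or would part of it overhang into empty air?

Compare the two slices. At z = 2.1: the r=10 cylinder gives a regular 8-gon of circumradius 10 (constant along its height) (area = (8/2)·10.000²·sin(360°/8) = 282.84 mm²); the cylinder at (3.5, 6): section is a regular 8-gon, circumradius r=10 (area = (8/2)·10.000²·sin(360°/8) = 282.84 mm²); Subtracting the remaining from the first: starting from the r=10 cylinder (282.84 mm²), the r=10 cylinder at (3.5, 6) partially overlaps it — only the 154.07 mm² overlap (of its 282.84 mm²) is removed, clipping the outline — area = 128.78 mm². At z = 2.85: the cylinder: section is a regular 8-gon, circumradius r=10 (area = (8/2)·10.000²·sin(360°/8) = 282.84 mm²); the r=10 cylinder at (3.5, 6) gives a regular 8-gon of circumradius 10 (constant along its height) (area = (8/2)·10.000²·sin(360°/8) = 282.84 mm²); Subtracting the remaining from the first: starting from the r=10 cylinder (282.84 mm²), the r=10 cylinder at (3.5, 6) partially overlaps it — only the 154.07 mm² overlap (of its 282.84 mm²) is removed, clipping the outline — area = 128.78 mm². Checking containment: the cross-section at z = 2.85 is a subset of the cross-section at z = 2.1.

entirely on top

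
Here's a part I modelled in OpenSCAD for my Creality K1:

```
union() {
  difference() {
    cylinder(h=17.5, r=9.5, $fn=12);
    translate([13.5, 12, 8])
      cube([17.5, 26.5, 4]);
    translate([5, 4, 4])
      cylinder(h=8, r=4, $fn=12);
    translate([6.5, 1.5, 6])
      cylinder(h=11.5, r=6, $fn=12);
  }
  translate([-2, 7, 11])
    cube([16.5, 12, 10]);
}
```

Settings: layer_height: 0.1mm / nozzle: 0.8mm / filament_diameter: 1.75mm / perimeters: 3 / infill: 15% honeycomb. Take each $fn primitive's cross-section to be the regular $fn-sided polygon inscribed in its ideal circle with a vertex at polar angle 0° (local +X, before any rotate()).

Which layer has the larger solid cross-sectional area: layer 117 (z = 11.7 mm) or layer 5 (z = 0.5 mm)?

Layer 117 (z = 11.7): the r=9.5 cylinder gives a regular 12-gon of circumradius 9.5 (constant along its height) (area = (12/2)·9.500²·sin(360°/12) = 270.75 mm²); the 17.5×26.5 cube at (13.5, 12) contributes its full rectangle (area 463.75 mm²); the r=4 cylinder at (5, 4) contributes a regular 12-gon of circumradius 4 (area = (12/2)·4.000²·sin(360°/12) = 48.00 mm²); the r=6 cylinder at (6.5, 1.5) gives a regular 12-gon of circumradius 6 (constant along its height) (area = (12/2)·6.000²·sin(360°/12) = 108.00 mm²); After the difference (first − rest): starting from the r=9.5 cylinder (270.75 mm²), the 17.5×26.5 cube at (13.5, 12) misses the remaining region (no effect); the r=4 cylinder at (5, 4) partially overlaps it — only the 43.40 mm² overlap (of its 48.00 mm²) is removed, clipping the outline; the r=6 cylinder at (6.5, 1.5) partially overlaps it — only the 37.67 mm² overlap (of its 108.00 mm²) is removed, clipping the outline — area = 189.68 mm²; the cube at (-2, 7) (footprint 16.5×12) is included at this height (area 198.00 mm²); Combining (union): the regions partially overlap — summed areas 387.68 mm² minus the doubly-counted overlap 12.02 mm² gives 375.66 mm² — area = 375.66 mm². So its area = 375.66 mm². Layer 5 (z = 0.5): the r=9.5 cylinder gives a regular 12-gon of circumradius 9.5 (constant along its height) (area = (12/2)·9.500²·sin(360°/12) = 270.75 mm²); the cube at (13.5, 12) does not reach this height (z outside [8, 12]); the cylinder at (5, 4) does not reach this height (z outside [4, 12]); the cylinder at (6.5, 1.5) is absent (z outside [6, 17.5]); Subtracting the remaining from the first: none of the subtracted shapes is present at this height, so the r=9.5 cylinder is unchanged — area = 270.75 mm²; the cube at (-2, 7) is absent (z outside [11, 21]); Combining (union): only that combined region is present, so the union is just that shape — area = 270.75 mm². So its area = 270.75 mm². Layer 117 is larger (375.66 vs 270.75 mm²).

layer 117 (z = 11.7 mm)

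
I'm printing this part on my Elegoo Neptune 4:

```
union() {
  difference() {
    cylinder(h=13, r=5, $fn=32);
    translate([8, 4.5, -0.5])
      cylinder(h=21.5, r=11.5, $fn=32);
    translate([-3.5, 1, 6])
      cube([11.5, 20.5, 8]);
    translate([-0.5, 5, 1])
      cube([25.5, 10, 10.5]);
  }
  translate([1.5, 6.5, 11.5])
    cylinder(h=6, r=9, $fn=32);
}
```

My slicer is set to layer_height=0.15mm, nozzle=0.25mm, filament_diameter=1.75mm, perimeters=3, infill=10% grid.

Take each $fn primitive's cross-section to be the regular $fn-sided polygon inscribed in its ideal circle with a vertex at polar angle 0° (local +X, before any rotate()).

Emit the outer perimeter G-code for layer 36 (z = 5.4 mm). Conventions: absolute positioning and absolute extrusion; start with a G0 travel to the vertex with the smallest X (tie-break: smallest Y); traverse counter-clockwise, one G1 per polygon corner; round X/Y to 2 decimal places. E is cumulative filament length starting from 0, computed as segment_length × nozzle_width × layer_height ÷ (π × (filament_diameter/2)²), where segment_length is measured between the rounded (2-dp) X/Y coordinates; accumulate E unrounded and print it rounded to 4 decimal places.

At z = 5.4 mm: the r=5 cylinder contributes a regular 32-gon of circumradius 5; the r=11.5 cylinder at (8, 4.5) gives a regular 32-gon of circumradius 11.5 (constant along its height); the cube at (-3.5, 1) is not intersected at this z (z outside [6, 14]); the 25.5×10 cube at (-0.5, 5) contributes its full rectangle; Taking the first minus the rest: starting from the r=5 cylinder, the r=11.5 cylinder at (8, 4.5) partially overlaps it — only the 57.95 mm² overlap (of its 412.81 mm²) is removed, clipping the outline; the 25.5×10 cube at (-0.5, 5) misses the remaining region (no effect) — 1 connected region; the cylinder at (1.5, 6.5) is not intersected at this z (z outside [11.5, 17.5]); Merging all regions: only the result so far is present, so the union is just that shape — 1 connected region. The outline is a single polygon with 20 vertices. Extrusion per mm of travel: 0.25 × 0.15 / (π × 0.875²) = 0.015591. Accumulating E over each segment gives final E = 0.3623.

G0 X-5.00 Y0.00 Z5.40
G1 X-4.90 Y-0.98 E0.0154
G1 X-4.62 Y-1.91 E0.0305
G1 X-4.16 Y-2.78 E0.0458
G1 X-3.54 Y-3.54 E0.0611
G1 X-2.78 Y-4.16 E0.0764
G1 X-1.91 Y-4.62 E0.0918
G1 X-0.98 Y-4.90 E0.1069
G1 X0.00 Y-5.00 E0.1223
G1 X0.98 Y-4.90 E0.1376
G1 X1.30 Y-4.81 E0.1428
G1 X-0.13 Y-3.63 E0.1717
G1 X-1.56 Y-1.89 E0.2068
G1 X-2.62 Y0.10 E0.2420
G1 X-3.28 Y2.26 E0.2772
G1 X-3.41 Y3.63 E0.2987
G1 X-3.54 Y3.54 E0.3011
G1 X-4.16 Y2.78 E0.3164
G1 X-4.62 Y1.91 E0.3318
G1 X-4.90 Y0.98 E0.3469
G1 X-5.00 Y0.00 E0.3623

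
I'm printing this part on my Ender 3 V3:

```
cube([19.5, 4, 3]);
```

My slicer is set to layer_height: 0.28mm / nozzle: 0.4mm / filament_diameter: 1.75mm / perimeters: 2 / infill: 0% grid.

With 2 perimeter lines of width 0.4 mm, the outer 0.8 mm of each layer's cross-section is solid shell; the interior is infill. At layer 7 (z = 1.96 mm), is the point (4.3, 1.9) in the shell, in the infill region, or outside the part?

infill

At z = 1.96 mm: the cube is present — its section is the full 19.5×4 rectangle. Overall, the cross-section is a single solid region. The nearest boundary edge runs (0.00, 0.00)→(19.50, 0.00); distance from the point to it = 1.90 mm. The point is inside the cross-section and 1.90 mm from the nearest boundary — more than the 0.8 mm shell width (2 × 0.4), so it's in the infill interior.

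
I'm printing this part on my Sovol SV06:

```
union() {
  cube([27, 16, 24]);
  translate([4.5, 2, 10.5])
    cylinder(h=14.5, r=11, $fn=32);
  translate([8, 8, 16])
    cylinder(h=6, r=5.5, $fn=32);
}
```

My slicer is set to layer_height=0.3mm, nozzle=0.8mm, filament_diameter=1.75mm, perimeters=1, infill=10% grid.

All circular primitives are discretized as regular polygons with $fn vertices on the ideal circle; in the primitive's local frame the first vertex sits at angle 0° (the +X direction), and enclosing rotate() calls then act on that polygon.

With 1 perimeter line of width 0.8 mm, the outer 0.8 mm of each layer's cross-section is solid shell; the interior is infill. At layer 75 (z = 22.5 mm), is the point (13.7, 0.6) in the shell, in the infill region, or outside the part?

At z = 22.5 mm: the cube is present — its section is the full 27×16 rectangle; the r=11 cylinder at (4.5, 2) contributes a regular 32-gon of circumradius 11; the cylinder at (8, 8) does not reach this height (z outside [16, 22]); Taking the union: the regions partially overlap (shared area 173.15 mm²), so overlapping operands fuse into one piece — 1 connected region. Overall, the cross-section is a single solid region. The nearest boundary edge runs (27.00, 0.00)→(15.30, 0.00); distance from the point to it = 1.71 mm. The point is inside the cross-section and 1.71 mm from the nearest boundary — more than the 0.8 mm shell width (1 × 0.8), so it's in the infill interior.

infill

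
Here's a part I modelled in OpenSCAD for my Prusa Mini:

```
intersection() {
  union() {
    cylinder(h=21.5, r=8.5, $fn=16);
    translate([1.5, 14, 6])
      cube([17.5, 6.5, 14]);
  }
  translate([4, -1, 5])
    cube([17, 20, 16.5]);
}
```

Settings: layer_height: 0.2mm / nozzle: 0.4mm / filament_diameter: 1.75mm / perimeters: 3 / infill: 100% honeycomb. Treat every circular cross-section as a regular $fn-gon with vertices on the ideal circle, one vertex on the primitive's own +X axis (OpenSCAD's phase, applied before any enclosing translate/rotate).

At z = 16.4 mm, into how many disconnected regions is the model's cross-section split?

2

At z = 16.4 mm: the r=8.5 cylinder gives a regular 16-gon of circumradius 8.5 (constant along its height); the cube at (1.5, 14) is present — its section is the full 17.5×6.5 rectangle; Taking the union: the 2 present regions are separate (no shared area or edge), so areas and boundary lengths simply add and each stays a separate island — 2 connected regions; the cube at (4, -1) (footprint 17×20) is included at this height; After intersecting: the 17×20 cube at (4, -1) partially overlaps the result so far; clipping to the common part keeps 102.42 mm² — 2 connected regions. The result has 2 disconnected regions.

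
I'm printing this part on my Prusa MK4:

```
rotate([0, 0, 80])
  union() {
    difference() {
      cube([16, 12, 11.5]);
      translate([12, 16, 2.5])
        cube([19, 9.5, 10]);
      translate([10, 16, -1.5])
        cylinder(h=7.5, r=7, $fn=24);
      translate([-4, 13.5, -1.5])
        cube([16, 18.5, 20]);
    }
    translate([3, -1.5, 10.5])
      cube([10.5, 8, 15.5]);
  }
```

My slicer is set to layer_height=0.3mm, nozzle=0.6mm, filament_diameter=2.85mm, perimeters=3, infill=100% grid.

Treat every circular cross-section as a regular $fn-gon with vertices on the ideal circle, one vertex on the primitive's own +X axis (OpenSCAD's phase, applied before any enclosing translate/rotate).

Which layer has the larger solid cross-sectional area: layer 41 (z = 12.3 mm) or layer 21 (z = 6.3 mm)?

layer 21 (z = 6.3 mm)

Layer 41 (z = 12.3): the cube is absent (z outside [0, 11.5]); the cube at (12, 16) (footprint 19×9.5) is included at this height (area 180.50 mm²); the cylinder at (10, 16) is not intersected at this z (z outside [-1.5, 6]); the cube at (-4, 13.5) (footprint 16×18.5) is included at this height (area 296.00 mm²); Taking the first minus the rest: the first operand is absent here, so nothing remains; the cube at (3, -1.5) is present — its section is the full 10.5×8 rectangle (area 84.00 mm²); Merging all regions: only the 10.5×8 cube at (3, -1.5) is present, so the union is just that shape — area = 84.00 mm²; (whole slice rotated 80° about Z — lengths, areas and connectivity unchanged). So its area = 84.00 mm². Layer 21 (z = 6.3): the cube is present — its section is the full 16×12 rectangle (area 192.00 mm²); the cube at (12, 16) (footprint 19×9.5) is included at this height (area 180.50 mm²); the cylinder at (10, 16) does not reach this height (z outside [-1.5, 6]); the cube at (-4, 13.5) is present — its section is the full 16×18.5 rectangle (area 296.00 mm²); Subtracting the remaining from the first: starting from the 16×12 cube (192.00 mm²), the 19×9.5 cube at (12, 16) misses the remaining region (no effect); the 16×18.5 cube at (-4, 13.5) misses the remaining region (no effect) — area = 192.00 mm²; the cube at (3, -1.5) is not intersected at this z (z outside [10.5, 26]); Combining (union): only that combined region is present, so the union is just that shape — area = 192.00 mm²; (rotated 80° about Z; rotation is an isometry so areas/perimeters/island counts are preserved). So its area = 192.00 mm². Layer 21 is larger (192.00 vs 84.00 mm²).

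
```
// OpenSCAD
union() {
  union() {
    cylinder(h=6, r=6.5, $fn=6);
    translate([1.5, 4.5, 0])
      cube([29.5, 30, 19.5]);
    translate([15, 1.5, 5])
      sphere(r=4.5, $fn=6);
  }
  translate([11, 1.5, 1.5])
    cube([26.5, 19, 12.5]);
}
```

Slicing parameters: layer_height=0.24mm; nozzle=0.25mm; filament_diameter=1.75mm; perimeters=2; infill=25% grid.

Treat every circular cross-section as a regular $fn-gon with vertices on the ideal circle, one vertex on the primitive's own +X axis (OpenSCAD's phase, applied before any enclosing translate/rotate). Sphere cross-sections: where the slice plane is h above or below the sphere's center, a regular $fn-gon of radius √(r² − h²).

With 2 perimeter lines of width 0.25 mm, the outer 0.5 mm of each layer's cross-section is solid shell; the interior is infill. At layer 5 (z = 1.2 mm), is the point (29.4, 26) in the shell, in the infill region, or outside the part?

At z = 1.2 mm: the r=6.5 cylinder contributes a regular 6-gon of circumradius 6.5; the 29.5×30 cube at (1.5, 4.5) contributes its full rectangle; the sphere at (15, 1.5): section is a regular 6-gon, circumradius = √(r²−h²) = √(4.5²−3.8²) = 2.410; Combining (union): the regions partially overlap (shared area 2.34 mm²), so overlapping operands fuse into one piece — 2 connected regions; the cube at (11, 1.5) is absent (z outside [1.5, 14]); Merging all regions: only the result so far is present, so the union is just that shape — 2 connected regions. Overall, the cross-section has 2 separate islands. The nearest boundary edge runs (31.00, 34.50)→(31.00, 4.50); distance from the point to it = 1.60 mm. (Shell/infill is judged within the island containing the point — the largest one.) The point is inside the cross-section and 1.60 mm from the nearest boundary — more than the 0.5 mm shell width (2 × 0.25), so it's in the infill interior.

infill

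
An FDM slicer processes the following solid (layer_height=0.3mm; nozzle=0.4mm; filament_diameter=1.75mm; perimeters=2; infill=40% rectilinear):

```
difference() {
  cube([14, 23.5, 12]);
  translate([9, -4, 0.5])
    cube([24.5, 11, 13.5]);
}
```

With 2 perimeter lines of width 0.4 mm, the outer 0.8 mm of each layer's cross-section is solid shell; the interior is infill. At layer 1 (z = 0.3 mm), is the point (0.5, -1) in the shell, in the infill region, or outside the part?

outside

At z = 0.3 mm: the cube is present — its section is the full 14×23.5 rectangle; the cube at (9, -4) is not intersected at this z (z outside [0.5, 14]); After the difference (first − rest): none of the subtracted shapes is present at this height, so the 14×23.5 cube is unchanged — 1 connected region. Overall, the cross-section is a single solid region. The nearest boundary edge runs (0.00, 0.00)→(14.00, 0.00); distance from the point to it = 1.00 mm. The point is not inside any of the regions above, so it lies outside the cross-section (1.00 mm from the nearest boundary).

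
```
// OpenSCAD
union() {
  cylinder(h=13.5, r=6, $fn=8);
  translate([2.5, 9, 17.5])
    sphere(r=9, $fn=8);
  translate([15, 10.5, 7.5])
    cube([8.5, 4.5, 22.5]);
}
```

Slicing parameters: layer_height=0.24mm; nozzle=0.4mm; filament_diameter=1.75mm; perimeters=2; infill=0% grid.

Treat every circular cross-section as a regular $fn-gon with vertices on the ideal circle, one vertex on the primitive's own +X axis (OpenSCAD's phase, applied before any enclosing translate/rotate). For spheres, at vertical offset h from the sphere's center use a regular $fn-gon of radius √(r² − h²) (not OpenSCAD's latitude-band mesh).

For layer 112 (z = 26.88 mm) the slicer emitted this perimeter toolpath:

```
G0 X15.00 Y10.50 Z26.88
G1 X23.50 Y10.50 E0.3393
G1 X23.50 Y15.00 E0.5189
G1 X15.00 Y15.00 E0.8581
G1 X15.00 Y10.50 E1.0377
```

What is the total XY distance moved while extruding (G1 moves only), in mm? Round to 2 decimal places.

26.00 mm

Sum the Euclidean lengths of each G1 segment: total = 26.00 mm.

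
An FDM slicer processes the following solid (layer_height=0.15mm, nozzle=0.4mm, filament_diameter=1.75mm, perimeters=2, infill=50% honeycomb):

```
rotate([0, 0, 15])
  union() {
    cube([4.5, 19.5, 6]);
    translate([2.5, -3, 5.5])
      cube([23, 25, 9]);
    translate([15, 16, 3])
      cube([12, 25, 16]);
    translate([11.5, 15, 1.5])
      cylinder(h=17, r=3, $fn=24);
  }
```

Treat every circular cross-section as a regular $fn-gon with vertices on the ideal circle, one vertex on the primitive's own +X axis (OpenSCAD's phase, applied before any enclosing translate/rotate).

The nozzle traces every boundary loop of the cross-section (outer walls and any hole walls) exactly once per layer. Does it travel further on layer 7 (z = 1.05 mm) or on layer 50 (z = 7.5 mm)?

Layer 7 (z = 1.05): the cube is present — its section is the full 4.5×19.5 rectangle (perimeter 48.00 mm); the cube at (2.5, -3) does not reach this height (z outside [5.5, 14.5]); the cube at (15, 16) is absent (z outside [3, 19]); the cylinder at (11.5, 15) does not reach this height (z outside [1.5, 18.5]); Combining (union): only the 4.5×19.5 cube is present, so the union is just that shape — boundary = 48.00 mm; (whole slice rotated 15° about Z — lengths, areas and connectivity unchanged). So its perimeter = 48.00 mm. Layer 50 (z = 7.5): the cube does not reach this height (z outside [0, 6]); the cube at (2.5, -3) is present — its section is the full 23×25 rectangle (perimeter 96.00 mm); the cube at (15, 16) (footprint 12×25) is included at this height (perimeter 74.00 mm); the r=3 cylinder at (11.5, 15) gives a regular 24-gon of circumradius 3 (constant along its height) (perimeter = 2·24·3.000·sin(180°/24) = 18.80 mm); Taking the union: the regions partially overlap (shared area 90.95 mm²), so the edge portions inside another operand are dropped and the merged outline is re-measured after clipping — boundary = 137.00 mm; (rotated 15° about Z; rotation is an isometry so areas/perimeters/island counts are preserved). So its perimeter = 137.00 mm. Layer 50 is larger (137.00 vs 48.00 mm).

layer 50 (z = 7.5 mm)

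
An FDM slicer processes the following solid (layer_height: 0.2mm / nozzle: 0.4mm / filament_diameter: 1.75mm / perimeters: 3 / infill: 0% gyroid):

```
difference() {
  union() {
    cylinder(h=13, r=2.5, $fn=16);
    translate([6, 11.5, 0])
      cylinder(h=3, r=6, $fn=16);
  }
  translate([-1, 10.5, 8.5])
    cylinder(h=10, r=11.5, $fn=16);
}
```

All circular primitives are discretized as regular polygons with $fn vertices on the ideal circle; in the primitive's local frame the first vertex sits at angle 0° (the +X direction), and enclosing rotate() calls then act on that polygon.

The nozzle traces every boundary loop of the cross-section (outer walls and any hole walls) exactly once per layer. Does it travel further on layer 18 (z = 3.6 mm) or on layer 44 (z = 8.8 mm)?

Layer 18 (z = 3.6): the r=2.5 cylinder contributes a regular 16-gon of circumradius 2.5 (perimeter = 2·16·2.500·sin(180°/16) = 15.61 mm); the cylinder at (6, 11.5) is absent (z outside [0, 3]); Taking the union: only the r=2.5 cylinder is present, so the union is just that shape — boundary = 15.61 mm; the cylinder at (-1, 10.5) does not reach this height (z outside [8.5, 18.5]); After the difference (first − rest): none of the subtracted shapes is present at this height, so that combined region is unchanged — boundary = 15.61 mm. So its perimeter = 15.61 mm. Layer 44 (z = 8.8): the r=2.5 cylinder gives a regular 16-gon of circumradius 2.5 (constant along its height) (perimeter = 2·16·2.500·sin(180°/16) = 15.61 mm); the cylinder at (6, 11.5) is absent (z outside [0, 3]); Combining (union): only the r=2.5 cylinder is present, so the union is just that shape — boundary = 15.61 mm; the r=11.5 cylinder at (-1, 10.5) gives a regular 16-gon of circumradius 11.5 (constant along its height) (perimeter = 2·16·11.500·sin(180°/16) = 71.79 mm); After the difference (first − rest): starting from that combined region, the r=11.5 cylinder at (-1, 10.5) partially overlaps it — only the 13.06 mm² overlap (of its 404.88 mm²) is removed, clipping the outline — boundary = 11.62 mm. So its perimeter = 11.62 mm. Layer 18 is larger (15.61 vs 11.62 mm).

layer 18 (z = 3.6 mm)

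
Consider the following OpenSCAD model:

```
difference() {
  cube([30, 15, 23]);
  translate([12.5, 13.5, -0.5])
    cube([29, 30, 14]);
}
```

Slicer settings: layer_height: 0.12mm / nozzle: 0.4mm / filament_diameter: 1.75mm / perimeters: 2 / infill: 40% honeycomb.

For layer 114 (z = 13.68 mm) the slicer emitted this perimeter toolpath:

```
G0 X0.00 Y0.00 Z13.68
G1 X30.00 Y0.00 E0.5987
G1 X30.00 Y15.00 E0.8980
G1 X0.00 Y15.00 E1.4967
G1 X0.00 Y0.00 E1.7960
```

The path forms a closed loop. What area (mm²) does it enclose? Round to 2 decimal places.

450.00 mm²

Apply the shoelace formula to the sequence of (X, Y) vertices; enclosed area = 450.00 mm².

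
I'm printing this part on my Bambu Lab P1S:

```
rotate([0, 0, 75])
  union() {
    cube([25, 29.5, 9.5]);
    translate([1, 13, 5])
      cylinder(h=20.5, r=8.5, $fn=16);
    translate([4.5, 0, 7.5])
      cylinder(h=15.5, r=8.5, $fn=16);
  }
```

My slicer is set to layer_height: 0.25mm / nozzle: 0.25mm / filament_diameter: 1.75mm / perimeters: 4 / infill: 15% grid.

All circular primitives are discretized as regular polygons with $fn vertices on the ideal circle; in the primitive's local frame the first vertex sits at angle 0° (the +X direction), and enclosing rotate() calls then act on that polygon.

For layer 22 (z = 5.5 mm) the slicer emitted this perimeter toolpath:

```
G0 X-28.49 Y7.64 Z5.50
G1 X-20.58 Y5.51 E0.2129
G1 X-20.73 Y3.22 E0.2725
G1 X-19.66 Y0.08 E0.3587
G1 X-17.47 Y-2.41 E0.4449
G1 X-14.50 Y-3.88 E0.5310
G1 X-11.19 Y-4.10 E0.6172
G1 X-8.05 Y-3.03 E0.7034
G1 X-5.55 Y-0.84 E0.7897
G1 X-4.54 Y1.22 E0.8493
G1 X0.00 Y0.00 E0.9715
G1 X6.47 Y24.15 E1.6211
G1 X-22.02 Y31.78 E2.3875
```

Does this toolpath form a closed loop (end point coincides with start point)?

Start point (G0): (-28.49, 7.64). End point (last G1): the path does not return to the start — open.

no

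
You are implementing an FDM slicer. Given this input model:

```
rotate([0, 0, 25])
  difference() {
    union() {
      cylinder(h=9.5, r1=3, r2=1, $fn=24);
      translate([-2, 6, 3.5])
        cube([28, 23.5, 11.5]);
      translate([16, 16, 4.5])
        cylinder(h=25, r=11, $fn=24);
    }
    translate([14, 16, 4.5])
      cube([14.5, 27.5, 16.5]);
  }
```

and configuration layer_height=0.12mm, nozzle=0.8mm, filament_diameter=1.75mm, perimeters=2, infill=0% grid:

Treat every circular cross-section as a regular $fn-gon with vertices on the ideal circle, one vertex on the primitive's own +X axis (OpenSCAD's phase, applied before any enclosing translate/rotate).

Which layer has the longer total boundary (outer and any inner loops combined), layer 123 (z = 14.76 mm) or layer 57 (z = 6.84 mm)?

Layer 123 (z = 14.76): the cone is not intersected at this z (z outside [0, 9.5]); the cube at (-2, 6) is present — its section is the full 28×23.5 rectangle (perimeter 103.00 mm); the r=11 cylinder at (16, 16) gives a regular 24-gon of circumradius 11 (constant along its height) (perimeter = 2·24·11.000·sin(180°/24) = 68.92 mm); Combining (union): the regions partially overlap (shared area 364.66 mm²), so the edge portions inside another operand are dropped and the merged outline is re-measured after clipping — boundary = 103.60 mm; the 14.5×27.5 cube at (14, 16) contributes its full rectangle (perimeter 84.00 mm); Taking the first minus the rest: starting from the result so far, the 14.5×27.5 cube at (14, 16) partially overlaps it — only the 164.79 mm² overlap (of its 398.75 mm²) is removed, clipping the outline — boundary = 104.45 mm; (whole slice rotated 25° about Z — lengths, areas and connectivity unchanged). So its perimeter = 104.45 mm. Layer 57 (z = 6.84): the cone (r1=3→r2=1) has section circumradius 1.560 here — a regular 24-gon (perimeter = 2·24·1.560·sin(180°/24) = 9.77 mm); the cube at (-2, 6) (footprint 28×23.5) is included at this height (perimeter 103.00 mm); the cylinder at (16, 16): section is a regular 24-gon, circumradius r=11 (perimeter = 2·24·11.000·sin(180°/24) = 68.92 mm); Merging all regions: the regions partially overlap (shared area 364.66 mm²), so the edge portions inside another operand are dropped and the merged outline is re-measured after clipping — boundary = 113.37 mm; the cube at (14, 16) is present — its section is the full 14.5×27.5 rectangle (perimeter 84.00 mm); Subtracting the remaining from the first: starting from that combined region, the 14.5×27.5 cube at (14, 16) partially overlaps it — only the 164.79 mm² overlap (of its 398.75 mm²) is removed, clipping the outline — boundary = 114.22 mm; (rotated 25° about Z; rotation is an isometry so areas/perimeters/island counts are preserved). So its perimeter = 114.22 mm. Layer 57 is larger (114.22 vs 104.45 mm).

layer 57 (z = 6.84 mm)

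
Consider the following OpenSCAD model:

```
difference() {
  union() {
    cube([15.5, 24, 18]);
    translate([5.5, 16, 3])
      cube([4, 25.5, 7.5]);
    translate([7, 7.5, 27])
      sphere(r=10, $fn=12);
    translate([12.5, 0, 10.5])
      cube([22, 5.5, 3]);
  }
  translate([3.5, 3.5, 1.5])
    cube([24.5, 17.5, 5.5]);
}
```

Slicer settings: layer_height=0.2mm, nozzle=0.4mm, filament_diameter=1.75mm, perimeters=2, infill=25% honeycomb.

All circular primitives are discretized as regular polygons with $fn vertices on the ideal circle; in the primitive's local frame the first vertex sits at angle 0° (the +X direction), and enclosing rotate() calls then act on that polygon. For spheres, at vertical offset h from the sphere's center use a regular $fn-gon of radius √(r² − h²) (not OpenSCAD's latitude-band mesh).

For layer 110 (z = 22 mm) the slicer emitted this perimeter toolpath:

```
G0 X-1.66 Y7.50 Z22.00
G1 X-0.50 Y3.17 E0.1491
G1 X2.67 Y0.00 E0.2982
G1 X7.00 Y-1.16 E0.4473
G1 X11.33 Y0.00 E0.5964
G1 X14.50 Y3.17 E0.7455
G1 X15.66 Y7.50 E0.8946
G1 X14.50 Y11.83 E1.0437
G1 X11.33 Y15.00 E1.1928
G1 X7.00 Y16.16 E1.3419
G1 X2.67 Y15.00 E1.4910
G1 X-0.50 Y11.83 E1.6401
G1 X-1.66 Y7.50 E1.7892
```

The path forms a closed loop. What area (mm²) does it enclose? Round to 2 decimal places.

224.99 mm²

Apply the shoelace formula to the sequence of (X, Y) vertices; enclosed area = 224.99 mm².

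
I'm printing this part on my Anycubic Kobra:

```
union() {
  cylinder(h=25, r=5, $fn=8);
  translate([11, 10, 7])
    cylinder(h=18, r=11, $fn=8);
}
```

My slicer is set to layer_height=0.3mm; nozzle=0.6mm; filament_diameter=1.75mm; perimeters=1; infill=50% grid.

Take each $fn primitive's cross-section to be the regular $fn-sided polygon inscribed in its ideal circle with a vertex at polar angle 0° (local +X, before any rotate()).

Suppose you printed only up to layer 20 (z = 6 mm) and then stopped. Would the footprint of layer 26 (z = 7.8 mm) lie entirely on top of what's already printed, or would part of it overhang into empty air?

Compare the two slices. At z = 6: the cylinder: section is a regular 8-gon, circumradius r=5 (area = (8/2)·5.000²·sin(360°/8) = 70.71 mm²); the cylinder at (11, 10) is not intersected at this z (z outside [7, 25]); Merging all regions: only the r=5 cylinder is present, so the union is just that shape — area = 70.71 mm². At z = 7.8: the r=5 cylinder contributes a regular 8-gon of circumradius 5 (area = (8/2)·5.000²·sin(360°/8) = 70.71 mm²); the cylinder at (11, 10): section is a regular 8-gon, circumradius r=11 (area = (8/2)·11.000²·sin(360°/8) = 342.24 mm²); Taking the union: the regions partially overlap — summed areas 412.95 mm² minus the doubly-counted overlap 1.49 mm² gives 411.46 mm² — area = 411.46 mm². Checking containment: at z = 7.8 the cross-section extends beyond the z = 6 cross-section by about 340.74 mm².

part overhangs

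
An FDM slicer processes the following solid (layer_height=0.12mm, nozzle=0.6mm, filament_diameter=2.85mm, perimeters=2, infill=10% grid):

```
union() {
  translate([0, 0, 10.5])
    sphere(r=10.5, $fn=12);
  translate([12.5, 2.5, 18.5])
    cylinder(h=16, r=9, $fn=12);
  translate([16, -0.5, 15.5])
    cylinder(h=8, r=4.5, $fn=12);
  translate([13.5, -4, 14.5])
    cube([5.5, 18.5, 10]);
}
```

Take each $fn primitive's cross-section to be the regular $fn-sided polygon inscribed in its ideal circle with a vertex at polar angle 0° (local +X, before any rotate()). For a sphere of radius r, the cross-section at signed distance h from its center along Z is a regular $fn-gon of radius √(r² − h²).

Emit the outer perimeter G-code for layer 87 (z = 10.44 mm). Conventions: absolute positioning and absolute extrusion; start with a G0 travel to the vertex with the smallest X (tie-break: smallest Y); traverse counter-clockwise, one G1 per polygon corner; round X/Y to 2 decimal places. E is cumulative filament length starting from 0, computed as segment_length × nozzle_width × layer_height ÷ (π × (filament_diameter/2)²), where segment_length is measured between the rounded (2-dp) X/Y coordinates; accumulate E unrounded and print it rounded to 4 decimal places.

At z = 10.44 mm: the sphere: section is a regular 12-gon, circumradius = √(r²−h²) = √(10.5²−0.06²) = 10.500; the cylinder at (12.5, 2.5) is not intersected at this z (z outside [18.5, 34.5]); the cylinder at (16, -0.5) is not intersected at this z (z outside [15.5, 23.5]); the cube at (13.5, -4) does not reach this height (z outside [14.5, 24.5]); Merging all regions: only the r=10.5 sphere is present, so the union is just that shape — 1 connected region. The outline is a single polygon with 12 vertices. Extrusion per mm of travel: 0.6 × 0.12 / (π × 1.425²) = 0.011286. Accumulating E over each segment gives final E = 0.7360.

G0 X-10.50 Y0.00 Z10.44
G1 X-9.09 Y-5.25 E0.0614
G1 X-5.25 Y-9.09 E0.1226
G1 X0.00 Y-10.50 E0.1840
G1 X5.25 Y-9.09 E0.2454
G1 X9.09 Y-5.25 E0.3066
G1 X10.50 Y0.00 E0.3680
G1 X9.09 Y5.25 E0.4293
G1 X5.25 Y9.09 E0.4906
G1 X0.00 Y10.50 E0.5520
G1 X-5.25 Y9.09 E0.6133
G1 X-9.09 Y5.25 E0.6746
G1 X-10.50 Y0.00 E0.7360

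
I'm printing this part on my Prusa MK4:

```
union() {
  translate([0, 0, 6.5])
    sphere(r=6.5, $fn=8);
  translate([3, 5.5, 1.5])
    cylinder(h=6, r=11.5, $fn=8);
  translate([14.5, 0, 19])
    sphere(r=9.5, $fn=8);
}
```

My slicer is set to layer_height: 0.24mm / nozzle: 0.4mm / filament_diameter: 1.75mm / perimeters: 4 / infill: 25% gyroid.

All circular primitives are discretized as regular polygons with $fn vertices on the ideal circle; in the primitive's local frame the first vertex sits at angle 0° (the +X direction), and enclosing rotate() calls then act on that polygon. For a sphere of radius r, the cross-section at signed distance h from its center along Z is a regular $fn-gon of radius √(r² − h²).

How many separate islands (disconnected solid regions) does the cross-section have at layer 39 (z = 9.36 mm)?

At z = 9.36 mm: the sphere: section is a regular 8-gon, circumradius = √(r²−h²) = √(6.5²−2.86²) = 5.837; the cylinder at (3, 5.5) is not intersected at this z (z outside [1.5, 7.5]); the sphere at (14.5, 0) is not intersected at this z (|z−center|=9.640 > r=9.5); Taking the union: only the r=6.5 sphere is present, so the union is just that shape — 1 connected region. Overall, the cross-section is a single solid region. Island count = 1.

1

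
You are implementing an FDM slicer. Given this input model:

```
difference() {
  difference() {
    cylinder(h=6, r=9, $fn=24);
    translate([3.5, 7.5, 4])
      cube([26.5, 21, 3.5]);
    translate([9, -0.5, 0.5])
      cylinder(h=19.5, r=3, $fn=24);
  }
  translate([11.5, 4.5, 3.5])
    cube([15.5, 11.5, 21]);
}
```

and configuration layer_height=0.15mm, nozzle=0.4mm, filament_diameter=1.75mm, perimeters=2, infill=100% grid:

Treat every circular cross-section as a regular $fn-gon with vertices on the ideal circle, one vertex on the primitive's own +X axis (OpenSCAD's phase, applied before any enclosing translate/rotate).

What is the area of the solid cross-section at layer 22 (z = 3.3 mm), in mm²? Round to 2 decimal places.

238.96 mm²

At z = 3.3 mm: the cylinder: section is a regular 24-gon, circumradius r=9 (area = (24/2)·9.000²·sin(360°/24) = 251.57 mm²); the cube at (3.5, 7.5) is absent (z outside [4, 7.5]); the cylinder at (9, -0.5): section is a regular 24-gon, circumradius r=3 (area = (24/2)·3.000²·sin(360°/24) = 27.95 mm²); Subtracting the remaining from the first: starting from the r=9 cylinder (251.57 mm²), the r=3 cylinder at (9, -0.5) partially overlaps it — only the 12.61 mm² overlap (of its 27.95 mm²) is removed, clipping the outline — area = 238.96 mm²; the cube at (11.5, 4.5) does not reach this height (z outside [3.5, 24.5]); Subtracting the remaining from the first: none of the subtracted shapes is present at this height, so that combined region is unchanged — area = 238.96 mm². Overall, the cross-section is a single solid region. Net area = 238.96 mm².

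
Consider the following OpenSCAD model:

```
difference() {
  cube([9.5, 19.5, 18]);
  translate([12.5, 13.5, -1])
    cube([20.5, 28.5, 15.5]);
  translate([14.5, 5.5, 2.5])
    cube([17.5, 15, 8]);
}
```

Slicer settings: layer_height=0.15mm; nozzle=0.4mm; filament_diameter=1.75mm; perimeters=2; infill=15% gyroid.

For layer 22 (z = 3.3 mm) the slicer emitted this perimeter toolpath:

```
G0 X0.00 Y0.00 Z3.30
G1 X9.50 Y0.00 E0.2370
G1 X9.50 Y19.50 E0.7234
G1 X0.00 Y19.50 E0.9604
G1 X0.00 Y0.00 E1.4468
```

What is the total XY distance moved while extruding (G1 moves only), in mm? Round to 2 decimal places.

58.00 mm

Sum the Euclidean lengths of each G1 segment: total = 58.00 mm.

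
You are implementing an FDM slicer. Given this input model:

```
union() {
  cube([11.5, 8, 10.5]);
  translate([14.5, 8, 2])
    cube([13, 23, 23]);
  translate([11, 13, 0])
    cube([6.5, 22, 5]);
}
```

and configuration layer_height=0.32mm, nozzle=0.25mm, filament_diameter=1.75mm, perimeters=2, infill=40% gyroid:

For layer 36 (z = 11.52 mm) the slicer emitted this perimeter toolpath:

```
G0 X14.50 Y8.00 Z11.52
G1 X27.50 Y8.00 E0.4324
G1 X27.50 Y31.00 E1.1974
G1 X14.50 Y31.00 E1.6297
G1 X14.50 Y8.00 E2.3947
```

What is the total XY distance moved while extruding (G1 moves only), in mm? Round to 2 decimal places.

Sum the Euclidean lengths of each G1 segment: total = 72.00 mm.

72.00 mm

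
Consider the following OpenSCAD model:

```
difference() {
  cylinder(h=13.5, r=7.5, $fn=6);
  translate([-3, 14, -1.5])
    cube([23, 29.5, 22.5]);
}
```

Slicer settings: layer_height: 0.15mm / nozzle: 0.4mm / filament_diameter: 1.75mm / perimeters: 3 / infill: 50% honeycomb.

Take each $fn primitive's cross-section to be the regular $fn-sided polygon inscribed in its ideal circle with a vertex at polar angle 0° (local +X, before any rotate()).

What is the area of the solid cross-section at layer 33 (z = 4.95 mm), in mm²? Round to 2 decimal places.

At z = 4.95 mm: the r=7.5 cylinder gives a regular 6-gon of circumradius 7.5 (constant along its height) (area = (6/2)·7.500²·sin(360°/6) = 146.14 mm²); the 23×29.5 cube at (-3, 14) contributes its full rectangle (area 678.50 mm²); Subtracting the remaining from the first: starting from the r=7.5 cylinder (146.14 mm²), the 23×29.5 cube at (-3, 14) misses the remaining region (no effect) — area = 146.14 mm². Overall, the cross-section is a single solid region. Net area = 146.14 mm².

146.14 mm²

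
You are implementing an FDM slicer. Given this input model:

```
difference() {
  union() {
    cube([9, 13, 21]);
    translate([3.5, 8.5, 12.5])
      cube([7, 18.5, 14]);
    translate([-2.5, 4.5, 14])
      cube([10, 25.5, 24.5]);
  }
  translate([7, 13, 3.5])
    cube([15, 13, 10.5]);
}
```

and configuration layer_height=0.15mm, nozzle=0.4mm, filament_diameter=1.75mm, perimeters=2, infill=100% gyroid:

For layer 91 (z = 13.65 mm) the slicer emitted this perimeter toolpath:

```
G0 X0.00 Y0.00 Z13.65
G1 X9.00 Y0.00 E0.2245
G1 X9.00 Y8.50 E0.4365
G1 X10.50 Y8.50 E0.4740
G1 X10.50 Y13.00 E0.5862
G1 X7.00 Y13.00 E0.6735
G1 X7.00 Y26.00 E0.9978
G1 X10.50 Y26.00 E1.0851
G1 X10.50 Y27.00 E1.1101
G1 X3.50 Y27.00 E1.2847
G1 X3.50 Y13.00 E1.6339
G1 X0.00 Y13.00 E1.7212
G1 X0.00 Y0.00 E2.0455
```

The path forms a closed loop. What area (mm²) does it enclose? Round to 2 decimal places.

Apply the shoelace formula to the sequence of (X, Y) vertices; enclosed area = 176.25 mm².

176.25 mm²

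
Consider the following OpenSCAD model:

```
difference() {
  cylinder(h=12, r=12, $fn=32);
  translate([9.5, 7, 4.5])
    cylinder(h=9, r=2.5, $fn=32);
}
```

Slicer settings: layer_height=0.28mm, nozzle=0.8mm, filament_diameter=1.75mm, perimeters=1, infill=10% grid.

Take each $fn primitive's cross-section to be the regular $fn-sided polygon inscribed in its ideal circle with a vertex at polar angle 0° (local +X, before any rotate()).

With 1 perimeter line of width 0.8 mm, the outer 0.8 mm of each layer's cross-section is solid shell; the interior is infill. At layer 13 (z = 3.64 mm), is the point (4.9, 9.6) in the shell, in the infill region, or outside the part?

At z = 3.64 mm: the r=12 cylinder contributes a regular 32-gon of circumradius 12; the cylinder at (9.5, 7) does not reach this height (z outside [4.5, 13.5]); Subtracting the remaining from the first: none of the subtracted shapes is present at this height, so the r=12 cylinder is unchanged — 1 connected region. Overall, the cross-section is a single solid region. The nearest boundary edge runs (6.67, 9.98)→(4.59, 11.09); distance from the point to it = 1.17 mm. The point is inside the cross-section and 1.17 mm from the nearest boundary — more than the 0.8 mm shell width (1 × 0.8), so it's in the infill interior.

infill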